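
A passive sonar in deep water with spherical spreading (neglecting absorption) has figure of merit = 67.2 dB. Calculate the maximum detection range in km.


At max range FOM = TL, so 20*log10(R) = 67.2
R = 10^(67.2/20) = 2290.87 m = 2.29 km

2.29 km


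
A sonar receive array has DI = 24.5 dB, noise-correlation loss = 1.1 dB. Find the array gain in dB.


23.4 dB


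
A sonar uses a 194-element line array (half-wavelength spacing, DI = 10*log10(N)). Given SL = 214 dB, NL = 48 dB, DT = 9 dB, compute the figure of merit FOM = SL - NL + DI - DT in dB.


179.88 dB


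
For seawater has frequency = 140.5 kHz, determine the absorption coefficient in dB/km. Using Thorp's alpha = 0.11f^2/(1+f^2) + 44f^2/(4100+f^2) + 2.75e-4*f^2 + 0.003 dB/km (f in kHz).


f^2 = 19740.25
alpha = 0.11*19740.25/(1+19740.25) + 44*19740.25/(4100+19740.25) + 2.75e-4*19740.25 + 0.003 = 41.975

41.975 dB/km


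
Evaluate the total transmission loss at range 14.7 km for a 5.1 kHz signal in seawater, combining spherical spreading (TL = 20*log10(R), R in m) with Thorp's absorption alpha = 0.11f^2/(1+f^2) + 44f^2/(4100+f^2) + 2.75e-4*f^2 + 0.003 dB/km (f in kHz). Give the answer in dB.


89.13 dB


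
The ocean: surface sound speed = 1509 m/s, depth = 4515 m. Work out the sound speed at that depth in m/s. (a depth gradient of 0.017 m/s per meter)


1585.755 m/s


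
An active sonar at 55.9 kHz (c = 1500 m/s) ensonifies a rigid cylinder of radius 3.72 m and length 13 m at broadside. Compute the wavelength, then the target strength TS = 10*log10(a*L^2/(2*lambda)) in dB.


Step 1: lambda = c/f = 1500/55900 = 0.02683 m
Step 2: TS = 10*log10(a*L^2/(2*lambda)) = 10*log10(3.72*13^2/(2*0.02683)) = 40.69

40.69 dB


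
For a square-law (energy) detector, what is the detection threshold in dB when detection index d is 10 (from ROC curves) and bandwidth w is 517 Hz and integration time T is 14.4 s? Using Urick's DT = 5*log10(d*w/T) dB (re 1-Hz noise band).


12.78 dB


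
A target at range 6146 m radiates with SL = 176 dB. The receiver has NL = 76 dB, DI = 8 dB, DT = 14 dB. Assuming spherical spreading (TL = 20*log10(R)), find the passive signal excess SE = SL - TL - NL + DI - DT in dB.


Step 1: TL = 20*log10(6146) = 75.77 dB
Step 2: SE = 176 - 75.77 - 76 + 8 - 14 = 18.23

18.23 dB


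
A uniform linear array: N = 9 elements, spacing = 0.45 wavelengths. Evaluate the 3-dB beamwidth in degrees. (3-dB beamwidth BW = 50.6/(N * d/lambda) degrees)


BW = 50.6 / (9 * 0.45) = 50.6 / 4.05 = 12.49

12.49 deg


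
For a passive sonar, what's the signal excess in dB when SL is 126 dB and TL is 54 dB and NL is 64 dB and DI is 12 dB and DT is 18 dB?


SE = SL - TL - NL + DI - DT = 126 - 54 - 64 + 12 - 18 = 2

2 dB


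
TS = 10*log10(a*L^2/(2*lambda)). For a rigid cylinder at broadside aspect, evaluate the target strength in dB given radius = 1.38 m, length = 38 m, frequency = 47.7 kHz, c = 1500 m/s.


lambda = 1500/47700 = 0.03145 m
TS = 10*log10(1.38*38^2/(2*0.03145)) = 45.01

45.01 dB


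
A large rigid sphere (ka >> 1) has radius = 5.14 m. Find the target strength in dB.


TS = 10*log10(5.14^2 / 4) = 10*log10(6.6049) = 8.2

8.2 dB


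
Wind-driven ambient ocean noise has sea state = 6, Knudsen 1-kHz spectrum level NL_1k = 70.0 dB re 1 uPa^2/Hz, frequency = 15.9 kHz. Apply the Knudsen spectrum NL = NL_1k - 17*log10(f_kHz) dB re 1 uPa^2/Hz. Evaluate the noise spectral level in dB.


49.58 dB


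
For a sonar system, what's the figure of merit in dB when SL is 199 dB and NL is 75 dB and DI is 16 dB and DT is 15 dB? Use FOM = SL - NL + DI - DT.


125 dB


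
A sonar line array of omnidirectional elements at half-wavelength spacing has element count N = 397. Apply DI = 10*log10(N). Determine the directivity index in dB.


DI = 10*log10(397) = 25.99

25.99 dB


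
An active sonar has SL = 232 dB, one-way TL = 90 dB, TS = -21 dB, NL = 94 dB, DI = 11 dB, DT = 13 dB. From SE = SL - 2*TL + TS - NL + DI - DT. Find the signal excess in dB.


-65 dB


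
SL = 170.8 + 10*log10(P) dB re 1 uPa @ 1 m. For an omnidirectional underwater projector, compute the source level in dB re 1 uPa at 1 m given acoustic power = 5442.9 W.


208.16 dB


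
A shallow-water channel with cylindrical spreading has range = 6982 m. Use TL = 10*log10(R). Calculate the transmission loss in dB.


TL = 10*log10(6982) = 38.44

38.44 dB


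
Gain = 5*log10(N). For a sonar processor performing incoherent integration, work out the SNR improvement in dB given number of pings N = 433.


Gain = 5*log10(433) = 13.18

13.18 dB


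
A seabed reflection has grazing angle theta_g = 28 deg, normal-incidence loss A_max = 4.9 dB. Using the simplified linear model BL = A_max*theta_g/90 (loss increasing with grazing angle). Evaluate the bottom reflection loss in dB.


BL = A_max * theta_g / 90 = 4.9 * 28 / 90 = 1.52

1.52 dB


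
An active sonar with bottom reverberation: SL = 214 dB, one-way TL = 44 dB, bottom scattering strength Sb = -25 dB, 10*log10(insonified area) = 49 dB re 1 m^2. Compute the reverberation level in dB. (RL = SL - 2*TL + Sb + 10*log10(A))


150 dB


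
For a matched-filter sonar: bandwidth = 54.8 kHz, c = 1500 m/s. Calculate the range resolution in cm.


1.37 cm


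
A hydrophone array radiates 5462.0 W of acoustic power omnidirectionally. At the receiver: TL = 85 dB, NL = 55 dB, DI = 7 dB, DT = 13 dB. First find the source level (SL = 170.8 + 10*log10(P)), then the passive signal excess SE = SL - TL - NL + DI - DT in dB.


Step 1: SL = 170.8 + 10*log10(5462.0) = 208.17 dB
Step 2: SE = SL - TL - NL + DI - DT = 208.17 - 85 - 55 + 7 - 13 = 62.17

62.17 dB


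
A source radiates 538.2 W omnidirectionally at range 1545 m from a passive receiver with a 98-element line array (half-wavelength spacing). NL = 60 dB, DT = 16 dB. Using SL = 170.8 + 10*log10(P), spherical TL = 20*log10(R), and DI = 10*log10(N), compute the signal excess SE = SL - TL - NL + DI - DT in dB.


78.24 dB


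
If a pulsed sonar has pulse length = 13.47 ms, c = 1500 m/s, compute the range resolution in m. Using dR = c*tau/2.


10.1025 m


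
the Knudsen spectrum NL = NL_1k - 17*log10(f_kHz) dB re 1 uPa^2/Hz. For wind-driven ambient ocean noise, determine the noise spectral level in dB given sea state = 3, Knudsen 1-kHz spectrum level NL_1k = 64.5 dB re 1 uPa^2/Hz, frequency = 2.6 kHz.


NL = NL_1k - 17*log10(f_kHz) = 64.5 - 17*log10(2.6) = 64.5 - (7.05) = 57.45

57.45 dB


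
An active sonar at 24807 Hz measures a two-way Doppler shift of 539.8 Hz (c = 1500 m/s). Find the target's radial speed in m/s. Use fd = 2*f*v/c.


From fd = 2*f*v/c, v = c*fd/(2*f) = 1500 * 539.8 / (2*24807) = 16.32

16.32 m/s


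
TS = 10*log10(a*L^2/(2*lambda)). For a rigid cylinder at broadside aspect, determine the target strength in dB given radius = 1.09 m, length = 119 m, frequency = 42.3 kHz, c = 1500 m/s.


lambda = 1500/42300 = 0.03546 m
TS = 10*log10(1.09*119^2/(2*0.03546)) = 53.38

53.38 dB


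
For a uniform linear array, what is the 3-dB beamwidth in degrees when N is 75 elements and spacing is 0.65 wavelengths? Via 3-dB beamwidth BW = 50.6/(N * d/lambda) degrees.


1.04 deg


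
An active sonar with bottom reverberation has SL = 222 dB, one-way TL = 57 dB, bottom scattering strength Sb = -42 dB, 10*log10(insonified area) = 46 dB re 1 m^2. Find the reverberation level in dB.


RL = SL - 2*TL + Sb + 10*log10(A) = 222 - 2*57 + (-42) + 46 = 112

112 dB


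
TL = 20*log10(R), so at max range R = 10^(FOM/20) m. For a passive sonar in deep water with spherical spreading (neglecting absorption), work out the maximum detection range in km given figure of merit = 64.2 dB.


At max range FOM = TL, so 20*log10(R) = 64.2
R = 10^(64.2/20) = 1621.81 m = 1.62 km

1.62 km


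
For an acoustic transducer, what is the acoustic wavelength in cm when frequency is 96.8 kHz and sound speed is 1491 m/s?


lambda = c/f = 1491 / 96800 = 0.0154 m = 1.54 cm

1.54 cm


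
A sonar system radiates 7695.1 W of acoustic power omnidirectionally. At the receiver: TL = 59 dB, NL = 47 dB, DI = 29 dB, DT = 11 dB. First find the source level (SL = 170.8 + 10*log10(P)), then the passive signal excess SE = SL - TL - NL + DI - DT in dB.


Step 1: SL = 170.8 + 10*log10(7695.1) = 209.66 dB
Step 2: SE = SL - TL - NL + DI - DT = 209.66 - 59 - 47 + 29 - 11 = 121.66

121.66 dB


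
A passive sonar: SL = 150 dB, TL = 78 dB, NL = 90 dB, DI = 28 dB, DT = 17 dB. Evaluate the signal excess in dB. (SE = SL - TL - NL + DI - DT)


-7 dB


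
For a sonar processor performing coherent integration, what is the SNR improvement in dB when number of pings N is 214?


23.3 dB


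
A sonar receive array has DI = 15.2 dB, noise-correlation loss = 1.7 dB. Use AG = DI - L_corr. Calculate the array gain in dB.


13.5 dB


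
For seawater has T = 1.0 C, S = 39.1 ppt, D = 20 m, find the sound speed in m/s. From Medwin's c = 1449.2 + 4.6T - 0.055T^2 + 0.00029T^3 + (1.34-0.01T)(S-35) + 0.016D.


1459.52 m/s


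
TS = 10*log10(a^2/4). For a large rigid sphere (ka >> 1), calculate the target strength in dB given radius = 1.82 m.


TS = 10*log10(1.82^2 / 4) = 10*log10(0.8281) = -0.82

-0.82 dB


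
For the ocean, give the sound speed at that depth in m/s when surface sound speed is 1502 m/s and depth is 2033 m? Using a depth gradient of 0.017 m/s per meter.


c = 1502 + 0.017 * 2033 = 1536.561

1536.561 m/s


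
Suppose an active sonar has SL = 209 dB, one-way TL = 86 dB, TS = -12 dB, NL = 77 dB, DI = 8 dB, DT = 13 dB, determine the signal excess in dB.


-57 dB


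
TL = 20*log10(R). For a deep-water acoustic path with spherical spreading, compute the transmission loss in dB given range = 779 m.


TL = 20*log10(779) = 57.83

57.83 dB


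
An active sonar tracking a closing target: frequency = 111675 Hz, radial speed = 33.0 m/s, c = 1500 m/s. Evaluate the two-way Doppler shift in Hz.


fd = 2*f*v/c = 2 * 111675 * 33.0 / 1500 = 4913.7

4913.7 Hz


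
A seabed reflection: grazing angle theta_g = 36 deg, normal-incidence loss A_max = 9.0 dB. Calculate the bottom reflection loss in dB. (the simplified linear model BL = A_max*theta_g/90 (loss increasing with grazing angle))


3.6 dB


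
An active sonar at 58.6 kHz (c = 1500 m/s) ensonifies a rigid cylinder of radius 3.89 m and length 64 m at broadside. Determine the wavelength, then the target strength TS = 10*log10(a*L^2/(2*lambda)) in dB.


Step 1: lambda = c/f = 1500/58600 = 0.0256 m
Step 2: TS = 10*log10(a*L^2/(2*lambda)) = 10*log10(3.89*64^2/(2*0.0256)) = 54.93

54.93 dB


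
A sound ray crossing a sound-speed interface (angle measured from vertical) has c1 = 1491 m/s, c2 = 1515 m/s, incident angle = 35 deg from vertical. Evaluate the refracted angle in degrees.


sin(theta2) = (c2/c1)*sin(theta1) = (1515/1491)*sin(35 deg) = 0.58281
theta2 = arcsin(0.58281) = 35.65

35.65 deg


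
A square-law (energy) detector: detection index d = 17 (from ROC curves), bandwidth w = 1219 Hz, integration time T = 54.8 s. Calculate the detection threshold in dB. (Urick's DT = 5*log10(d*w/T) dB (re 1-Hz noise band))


12.89 dB


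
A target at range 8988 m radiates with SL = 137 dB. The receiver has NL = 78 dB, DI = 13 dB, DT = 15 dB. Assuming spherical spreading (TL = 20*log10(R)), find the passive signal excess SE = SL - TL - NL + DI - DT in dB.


-22.07 dB


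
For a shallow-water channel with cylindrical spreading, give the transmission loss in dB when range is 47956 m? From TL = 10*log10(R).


TL = 10*log10(47956) = 46.81

46.81 dB


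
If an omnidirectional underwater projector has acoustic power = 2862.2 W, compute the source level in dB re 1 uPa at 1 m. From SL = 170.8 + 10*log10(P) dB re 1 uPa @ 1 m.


SL = 170.8 + 10*log10(2862.2) = 170.8 + 34.57 = 205.37

205.37 dB


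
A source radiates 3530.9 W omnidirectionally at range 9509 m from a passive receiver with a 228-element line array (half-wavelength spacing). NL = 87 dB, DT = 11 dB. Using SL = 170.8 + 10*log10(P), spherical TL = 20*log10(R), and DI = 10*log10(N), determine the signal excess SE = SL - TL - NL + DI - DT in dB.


Step 1: SL = 170.8 + 10*log10(3530.9) = 206.28 dB
Step 2: TL = 20*log10(9509) = 79.56 dB
Step 3: DI = 10*log10(228) = 23.58 dB
Step 4: SE = SL - TL - NL + DI - DT = 206.28 - 79.56 - 87 + 23.58 - 11 = 52.3

52.3 dB


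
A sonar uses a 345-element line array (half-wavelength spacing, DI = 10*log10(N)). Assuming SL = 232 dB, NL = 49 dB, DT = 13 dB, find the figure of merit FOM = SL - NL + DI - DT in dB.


Step 1: DI = 10*log10(345) = 25.38 dB
Step 2: FOM = SL - NL + DI - DT = 232 - 49 + 25.38 - 13 = 195.38

195.38 dB


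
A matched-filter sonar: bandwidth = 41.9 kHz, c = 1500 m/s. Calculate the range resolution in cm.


dR = c/(2*BW) = 1500 / (2 * 41.9e3) = 0.0179 m = 1.79 cm

1.79 cm


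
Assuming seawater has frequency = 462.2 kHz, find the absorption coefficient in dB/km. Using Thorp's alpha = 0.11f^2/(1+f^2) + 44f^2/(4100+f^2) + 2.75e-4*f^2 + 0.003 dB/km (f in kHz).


102.032 dB/km


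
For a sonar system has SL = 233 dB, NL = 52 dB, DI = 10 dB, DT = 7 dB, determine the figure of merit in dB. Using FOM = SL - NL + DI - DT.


FOM = SL - NL + DI - DT = 233 - 52 + 10 - 7 = 184

184 dB


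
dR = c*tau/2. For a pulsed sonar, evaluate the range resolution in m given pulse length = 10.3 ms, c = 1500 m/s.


dR = c*tau/2 = 1500 * 10.3e-3 / 2 = 7.725

7.725 m


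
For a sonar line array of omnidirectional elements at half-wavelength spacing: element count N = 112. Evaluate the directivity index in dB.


20.49 dB


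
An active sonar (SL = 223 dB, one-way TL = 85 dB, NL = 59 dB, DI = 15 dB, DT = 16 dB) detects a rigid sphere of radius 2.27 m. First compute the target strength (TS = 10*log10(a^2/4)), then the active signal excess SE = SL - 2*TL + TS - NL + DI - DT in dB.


Step 1: TS = 10*log10(2.27^2/4) = 1.1 dB
Step 2: SE = SL - 2*TL + TS - NL + DI - DT = 223 - 2*85 + (1.1) - 59 + 15 - 16 = -5.9

-5.9 dB


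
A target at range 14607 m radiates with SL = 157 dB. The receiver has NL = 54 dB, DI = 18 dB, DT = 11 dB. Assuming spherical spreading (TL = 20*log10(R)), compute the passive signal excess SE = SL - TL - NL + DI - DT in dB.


Step 1: TL = 20*log10(14607) = 83.29 dB
Step 2: SE = 157 - 83.29 - 54 + 18 - 11 = 26.71

26.71 dB


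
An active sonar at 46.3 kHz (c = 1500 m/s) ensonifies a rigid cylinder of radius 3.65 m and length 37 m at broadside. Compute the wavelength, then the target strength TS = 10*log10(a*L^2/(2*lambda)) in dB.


Step 1: lambda = c/f = 1500/46300 = 0.0324 m
Step 2: TS = 10*log10(a*L^2/(2*lambda)) = 10*log10(3.65*37^2/(2*0.0324)) = 48.87

48.87 dB


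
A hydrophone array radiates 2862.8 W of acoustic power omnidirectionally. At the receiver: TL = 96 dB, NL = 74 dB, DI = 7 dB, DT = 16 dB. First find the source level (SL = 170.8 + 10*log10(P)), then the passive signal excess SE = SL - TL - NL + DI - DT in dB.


Step 1: SL = 170.8 + 10*log10(2862.8) = 205.37 dB
Step 2: SE = SL - TL - NL + DI - DT = 205.37 - 96 - 74 + 7 - 16 = 26.37

26.37 dB


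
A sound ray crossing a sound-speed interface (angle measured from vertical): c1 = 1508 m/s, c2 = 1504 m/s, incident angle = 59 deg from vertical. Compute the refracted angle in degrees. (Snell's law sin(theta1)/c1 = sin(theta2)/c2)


sin(theta2) = (c2/c1)*sin(theta1) = (1504/1508)*sin(59 deg) = 0.85489
theta2 = arcsin(0.85489) = 58.75

58.75 deg


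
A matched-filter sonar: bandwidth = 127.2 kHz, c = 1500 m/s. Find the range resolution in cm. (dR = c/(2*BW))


dR = c/(2*BW) = 1500 / (2 * 127.2e3) = 0.0059 m = 0.59 cm

0.59 cm


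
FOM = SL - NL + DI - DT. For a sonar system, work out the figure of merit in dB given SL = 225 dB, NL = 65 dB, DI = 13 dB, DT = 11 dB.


FOM = SL - NL + DI - DT = 225 - 65 + 13 - 11 = 162

162 dB


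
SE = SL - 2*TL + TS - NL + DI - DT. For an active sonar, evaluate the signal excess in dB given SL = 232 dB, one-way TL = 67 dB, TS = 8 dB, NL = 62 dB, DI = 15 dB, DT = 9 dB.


50 dB


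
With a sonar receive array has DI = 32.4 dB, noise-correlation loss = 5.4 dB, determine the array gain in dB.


AG = DI - L_corr = 32.4 - 5.4 = 27.0

27.0 dB


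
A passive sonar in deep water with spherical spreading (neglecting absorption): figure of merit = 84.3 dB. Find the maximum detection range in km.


At max range FOM = TL, so 20*log10(R) = 84.3
R = 10^(84.3/20) = 16405.9 m = 16.41 km

16.41 km


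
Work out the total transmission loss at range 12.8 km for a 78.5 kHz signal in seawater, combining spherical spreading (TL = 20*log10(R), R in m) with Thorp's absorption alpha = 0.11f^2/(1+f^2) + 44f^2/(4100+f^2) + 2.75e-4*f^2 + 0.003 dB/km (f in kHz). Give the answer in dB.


Step 1 (Thorp): alpha = 0.11*6162.25/(1+6162.25) + 44*6162.25/(4100+6162.25) + 2.75e-4*6162.25 + 0.003 = 28.2286 dB/km
Step 2: TL_spread = 20*log10(12800) = 82.14 dB
Step 3: TL_abs = alpha*R = 28.2286 * 12.8 = 361.33 dB
Step 4: TL_total = 82.14 + 361.33 = 443.47

443.47 dB


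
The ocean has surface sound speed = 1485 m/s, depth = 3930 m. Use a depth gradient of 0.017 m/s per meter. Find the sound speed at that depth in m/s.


c = 1485 + 0.017 * 3930 = 1551.81

1551.81 m/s


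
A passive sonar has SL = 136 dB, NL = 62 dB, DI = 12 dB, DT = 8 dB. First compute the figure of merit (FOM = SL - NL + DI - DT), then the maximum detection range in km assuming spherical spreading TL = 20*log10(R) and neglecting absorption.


Step 1: FOM = SL - NL + DI - DT = 136 - 62 + 12 - 8 = 78 dB
Step 2: at max range FOM = TL = 20*log10(R), so R = 10^(78/20) = 7943.28 m = 7.94 km

7.94 km


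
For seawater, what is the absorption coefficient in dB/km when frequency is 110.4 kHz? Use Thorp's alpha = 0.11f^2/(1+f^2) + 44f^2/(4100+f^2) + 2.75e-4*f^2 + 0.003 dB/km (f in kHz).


f^2 = 12188.16
alpha = 0.11*12188.16/(1+12188.16) + 44*12188.16/(4100+12188.16) + 2.75e-4*12188.16 + 0.003 = 36.389

36.389 dB/km


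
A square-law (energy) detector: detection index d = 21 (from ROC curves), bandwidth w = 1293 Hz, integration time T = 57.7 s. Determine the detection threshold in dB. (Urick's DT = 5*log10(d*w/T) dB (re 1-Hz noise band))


13.36 dB


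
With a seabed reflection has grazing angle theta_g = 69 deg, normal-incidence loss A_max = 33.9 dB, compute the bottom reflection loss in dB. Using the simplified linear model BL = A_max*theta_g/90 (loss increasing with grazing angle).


BL = A_max * theta_g / 90 = 33.9 * 69 / 90 = 25.99

25.99 dB


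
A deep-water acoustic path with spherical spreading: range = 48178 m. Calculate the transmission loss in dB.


TL = 20*log10(48178) = 93.66

93.66 dB


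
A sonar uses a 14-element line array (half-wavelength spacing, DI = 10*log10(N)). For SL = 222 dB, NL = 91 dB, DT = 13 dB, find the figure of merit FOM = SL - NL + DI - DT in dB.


129.46 dB


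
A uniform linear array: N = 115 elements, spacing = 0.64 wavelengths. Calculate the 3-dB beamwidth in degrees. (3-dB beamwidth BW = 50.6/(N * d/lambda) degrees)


BW = 50.6 / (115 * 0.64) = 50.6 / 73.6 = 0.69

0.69 deg


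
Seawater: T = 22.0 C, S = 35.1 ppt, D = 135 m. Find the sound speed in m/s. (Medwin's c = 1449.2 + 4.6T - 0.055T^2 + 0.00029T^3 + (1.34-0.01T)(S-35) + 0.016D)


c = 1449.2 + 4.6*22.0 - 0.055*22.0^2 + 0.00029*22.0^3 + (1.34 - 0.01*22.0)*(35.1 - 35) + 0.016*135 = 1529.14

1529.14 m/s


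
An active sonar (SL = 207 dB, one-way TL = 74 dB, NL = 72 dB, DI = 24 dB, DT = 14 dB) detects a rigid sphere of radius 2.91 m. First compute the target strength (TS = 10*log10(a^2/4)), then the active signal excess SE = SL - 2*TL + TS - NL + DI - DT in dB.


Step 1: TS = 10*log10(2.91^2/4) = 3.26 dB
Step 2: SE = SL - 2*TL + TS - NL + DI - DT = 207 - 2*74 + (3.26) - 72 + 24 - 14 = 0.26

0.26 dB


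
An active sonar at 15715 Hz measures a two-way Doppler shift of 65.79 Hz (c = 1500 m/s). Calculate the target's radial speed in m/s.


From fd = 2*f*v/c, v = c*fd/(2*f) = 1500 * 65.79 / (2*15715) = 3.14

3.14 m/s


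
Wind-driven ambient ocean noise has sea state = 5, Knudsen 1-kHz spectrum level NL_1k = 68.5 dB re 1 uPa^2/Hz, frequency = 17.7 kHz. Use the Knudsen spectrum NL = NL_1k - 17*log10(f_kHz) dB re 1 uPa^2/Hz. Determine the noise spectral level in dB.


47.28 dB


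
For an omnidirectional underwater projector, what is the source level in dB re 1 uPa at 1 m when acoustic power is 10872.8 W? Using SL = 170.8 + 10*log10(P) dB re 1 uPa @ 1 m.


SL = 170.8 + 10*log10(10872.8) = 170.8 + 40.36 = 211.16

211.16 dB


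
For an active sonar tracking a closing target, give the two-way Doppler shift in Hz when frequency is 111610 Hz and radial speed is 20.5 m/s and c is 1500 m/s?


fd = 2*f*v/c = 2 * 111610 * 20.5 / 1500 = 3050.67

3050.67 Hz


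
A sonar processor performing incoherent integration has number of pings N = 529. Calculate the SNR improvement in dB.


13.62 dB


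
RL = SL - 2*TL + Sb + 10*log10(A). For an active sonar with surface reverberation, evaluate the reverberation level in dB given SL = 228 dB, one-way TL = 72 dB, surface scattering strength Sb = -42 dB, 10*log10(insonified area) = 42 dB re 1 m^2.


RL = SL - 2*TL + Sb + 10*log10(A) = 228 - 2*72 + (-42) + 42 = 84

84 dB


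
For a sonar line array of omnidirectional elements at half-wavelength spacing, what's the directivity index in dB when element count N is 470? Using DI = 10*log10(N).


DI = 10*log10(470) = 26.72

26.72 dB


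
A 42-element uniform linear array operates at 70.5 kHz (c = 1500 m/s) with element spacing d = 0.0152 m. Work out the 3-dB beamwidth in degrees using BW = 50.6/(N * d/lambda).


Step 1: lambda = 1500/70500 = 0.02128 m
Step 2: d/lambda = 0.0152/0.02128 = 0.7143
Step 3: BW = 50.6/(N * d/lambda) = 50.6/(42 * 0.7143) = 1.69

1.69 deg


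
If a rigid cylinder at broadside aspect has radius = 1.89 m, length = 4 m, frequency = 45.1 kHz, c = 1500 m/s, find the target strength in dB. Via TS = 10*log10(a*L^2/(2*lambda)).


lambda = 1500/45100 = 0.03326 m
TS = 10*log10(1.89*4^2/(2*0.03326)) = 26.58

26.58 dB


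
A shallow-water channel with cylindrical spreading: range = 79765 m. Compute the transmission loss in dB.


49.02 dB


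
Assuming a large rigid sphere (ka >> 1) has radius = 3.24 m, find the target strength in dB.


TS = 10*log10(3.24^2 / 4) = 10*log10(2.6244) = 4.19

4.19 dB


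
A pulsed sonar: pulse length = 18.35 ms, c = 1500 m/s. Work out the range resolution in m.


dR = c*tau/2 = 1500 * 18.35e-3 / 2 = 13.7625

13.7625 m


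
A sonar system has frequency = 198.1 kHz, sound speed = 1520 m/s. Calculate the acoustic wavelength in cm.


0.77 cm


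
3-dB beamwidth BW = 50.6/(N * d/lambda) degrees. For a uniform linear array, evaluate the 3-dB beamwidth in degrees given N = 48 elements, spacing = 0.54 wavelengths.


BW = 50.6 / (48 * 0.54) = 50.6 / 25.92 = 1.95

1.95 deg


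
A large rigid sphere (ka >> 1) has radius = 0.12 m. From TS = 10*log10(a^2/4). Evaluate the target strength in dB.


TS = 10*log10(0.12^2 / 4) = 10*log10(0.0036) = -24.44

-24.44 dB


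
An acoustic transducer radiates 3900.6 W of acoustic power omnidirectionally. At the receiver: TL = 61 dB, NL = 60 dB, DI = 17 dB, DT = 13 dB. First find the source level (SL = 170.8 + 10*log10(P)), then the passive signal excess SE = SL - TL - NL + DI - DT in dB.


Step 1: SL = 170.8 + 10*log10(3900.6) = 206.71 dB
Step 2: SE = SL - TL - NL + DI - DT = 206.71 - 61 - 60 + 17 - 13 = 89.71

89.71 dB


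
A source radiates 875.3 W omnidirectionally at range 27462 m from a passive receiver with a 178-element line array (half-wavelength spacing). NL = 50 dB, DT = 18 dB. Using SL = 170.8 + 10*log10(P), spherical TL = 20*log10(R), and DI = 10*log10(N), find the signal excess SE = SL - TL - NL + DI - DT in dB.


Step 1: SL = 170.8 + 10*log10(875.3) = 200.22 dB
Step 2: TL = 20*log10(27462) = 88.77 dB
Step 3: DI = 10*log10(178) = 22.5 dB
Step 4: SE = SL - TL - NL + DI - DT = 200.22 - 88.77 - 50 + 22.5 - 18 = 65.95

65.95 dB


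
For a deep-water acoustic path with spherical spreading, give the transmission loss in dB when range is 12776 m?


TL = 20*log10(12776) = 82.13

82.13 dB


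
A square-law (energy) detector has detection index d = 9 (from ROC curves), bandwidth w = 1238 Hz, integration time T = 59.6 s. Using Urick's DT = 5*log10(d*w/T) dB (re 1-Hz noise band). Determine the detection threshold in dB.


DT = 5*log10(d*w/T) = 5*log10(9 * 1238 / 59.6) = 5*log10(186.95) = 11.36

11.36 dB


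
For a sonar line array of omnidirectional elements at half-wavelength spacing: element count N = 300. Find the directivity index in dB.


DI = 10*log10(300) = 24.77

24.77 dB


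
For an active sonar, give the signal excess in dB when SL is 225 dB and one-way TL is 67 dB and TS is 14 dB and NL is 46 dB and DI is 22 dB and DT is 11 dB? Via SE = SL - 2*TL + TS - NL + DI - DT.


SE = SL - 2*TL + TS - NL + DI - DT = 225 - 2*67 + (14) - 46 + 22 - 11 = 70

70 dB


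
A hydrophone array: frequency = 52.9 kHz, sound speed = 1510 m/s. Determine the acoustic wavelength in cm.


lambda = c/f = 1510 / 52900 = 0.0285 m = 2.85 cm

2.85 cm


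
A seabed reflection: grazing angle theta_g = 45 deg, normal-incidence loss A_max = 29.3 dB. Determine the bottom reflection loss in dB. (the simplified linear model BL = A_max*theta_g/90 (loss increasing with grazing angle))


BL = A_max * theta_g / 90 = 29.3 * 45 / 90 = 14.65

14.65 dB


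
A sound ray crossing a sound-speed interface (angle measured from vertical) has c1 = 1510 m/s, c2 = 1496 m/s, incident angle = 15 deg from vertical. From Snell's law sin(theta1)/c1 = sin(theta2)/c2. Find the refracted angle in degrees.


sin(theta2) = (c2/c1)*sin(theta1) = (1496/1510)*sin(15 deg) = 0.25642
theta2 = arcsin(0.25642) = 14.86

14.86 deg


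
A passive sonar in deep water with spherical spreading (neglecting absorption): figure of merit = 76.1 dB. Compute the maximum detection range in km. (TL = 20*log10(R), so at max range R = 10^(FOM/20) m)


At max range FOM = TL, so 20*log10(R) = 76.1
R = 10^(76.1/20) = 6382.63 m = 6.38 km

6.38 km


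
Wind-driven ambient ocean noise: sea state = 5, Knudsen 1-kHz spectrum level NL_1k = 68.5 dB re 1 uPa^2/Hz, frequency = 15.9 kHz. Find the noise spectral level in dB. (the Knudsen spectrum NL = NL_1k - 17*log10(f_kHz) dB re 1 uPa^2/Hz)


NL = NL_1k - 17*log10(f_kHz) = 68.5 - 17*log10(15.9) = 68.5 - (20.42) = 48.08

48.08 dB


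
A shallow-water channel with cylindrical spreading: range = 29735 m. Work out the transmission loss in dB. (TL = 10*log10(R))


TL = 10*log10(29735) = 44.73

44.73 dB


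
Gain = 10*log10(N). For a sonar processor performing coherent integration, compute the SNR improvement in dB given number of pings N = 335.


Gain = 10*log10(335) = 25.25

25.25 dB


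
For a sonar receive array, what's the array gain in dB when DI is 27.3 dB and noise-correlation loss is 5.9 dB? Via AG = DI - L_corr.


AG = DI - L_corr = 27.3 - 5.9 = 21.4

21.4 dB


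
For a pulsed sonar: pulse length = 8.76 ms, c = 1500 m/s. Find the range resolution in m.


6.57 m


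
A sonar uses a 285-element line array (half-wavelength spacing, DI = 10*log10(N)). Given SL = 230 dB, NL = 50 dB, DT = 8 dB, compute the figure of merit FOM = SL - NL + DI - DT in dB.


196.55 dB


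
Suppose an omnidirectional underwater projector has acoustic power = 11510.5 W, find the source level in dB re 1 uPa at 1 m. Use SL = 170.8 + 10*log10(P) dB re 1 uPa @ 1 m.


SL = 170.8 + 10*log10(11510.5) = 170.8 + 40.61 = 211.41

211.41 dB


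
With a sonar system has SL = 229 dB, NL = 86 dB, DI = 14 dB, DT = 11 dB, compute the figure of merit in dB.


FOM = SL - NL + DI - DT = 229 - 86 + 14 - 11 = 146

146 dB


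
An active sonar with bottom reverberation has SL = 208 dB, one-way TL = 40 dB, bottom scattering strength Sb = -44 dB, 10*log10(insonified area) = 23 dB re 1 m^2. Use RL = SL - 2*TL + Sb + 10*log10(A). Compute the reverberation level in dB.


RL = SL - 2*TL + Sb + 10*log10(A) = 208 - 2*40 + (-44) + 23 = 107

107 dB


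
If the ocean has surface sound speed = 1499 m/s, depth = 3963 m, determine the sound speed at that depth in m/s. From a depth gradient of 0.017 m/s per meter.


c = 1499 + 0.017 * 3963 = 1566.371

1566.371 m/s


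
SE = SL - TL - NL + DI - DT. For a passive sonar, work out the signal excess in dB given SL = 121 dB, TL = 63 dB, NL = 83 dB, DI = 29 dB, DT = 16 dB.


SE = SL - TL - NL + DI - DT = 121 - 63 - 83 + 29 - 16 = -12

-12 dB


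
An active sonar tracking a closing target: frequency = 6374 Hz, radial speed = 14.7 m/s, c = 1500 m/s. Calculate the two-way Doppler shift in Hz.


124.93 Hz


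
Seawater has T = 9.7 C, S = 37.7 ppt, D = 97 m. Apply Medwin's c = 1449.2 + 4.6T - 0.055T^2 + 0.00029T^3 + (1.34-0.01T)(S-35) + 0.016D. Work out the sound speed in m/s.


c = 1449.2 + 4.6*9.7 - 0.055*9.7^2 + 0.00029*9.7^3 + (1.34 - 0.01*9.7)*(37.7 - 35) + 0.016*97 = 1493.82

1493.82 m/s


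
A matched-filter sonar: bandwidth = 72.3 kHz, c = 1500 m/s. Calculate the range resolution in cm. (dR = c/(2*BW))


dR = c/(2*BW) = 1500 / (2 * 72.3e3) = 0.0104 m = 1.04 cm

1.04 cm


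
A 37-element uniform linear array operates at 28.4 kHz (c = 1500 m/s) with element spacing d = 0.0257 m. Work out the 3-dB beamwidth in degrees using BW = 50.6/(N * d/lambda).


Step 1: lambda = 1500/28400 = 0.05282 m
Step 2: d/lambda = 0.0257/0.05282 = 0.4866
Step 3: BW = 50.6/(N * d/lambda) = 50.6/(37 * 0.4866) = 2.81

2.81 deg


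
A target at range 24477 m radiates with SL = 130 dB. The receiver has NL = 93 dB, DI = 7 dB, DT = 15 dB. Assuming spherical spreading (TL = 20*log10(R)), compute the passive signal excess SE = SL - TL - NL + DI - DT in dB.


Step 1: TL = 20*log10(24477) = 87.78 dB
Step 2: SE = 130 - 87.78 - 93 + 7 - 15 = -58.78

-58.78 dB


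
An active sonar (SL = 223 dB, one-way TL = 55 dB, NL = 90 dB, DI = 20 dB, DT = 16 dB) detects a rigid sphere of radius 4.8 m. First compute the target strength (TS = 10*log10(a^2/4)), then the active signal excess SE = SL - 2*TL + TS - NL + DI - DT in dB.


Step 1: TS = 10*log10(4.8^2/4) = 7.6 dB
Step 2: SE = SL - 2*TL + TS - NL + DI - DT = 223 - 2*55 + (7.6) - 90 + 20 - 16 = 34.6

34.6 dB


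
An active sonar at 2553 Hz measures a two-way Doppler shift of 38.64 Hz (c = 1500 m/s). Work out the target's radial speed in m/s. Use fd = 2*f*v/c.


11.35 m/s


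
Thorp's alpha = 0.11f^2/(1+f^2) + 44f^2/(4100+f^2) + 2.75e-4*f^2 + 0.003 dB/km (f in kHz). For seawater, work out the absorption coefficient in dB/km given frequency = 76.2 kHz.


f^2 = 5806.44
alpha = 0.11*5806.44/(1+5806.44) + 44*5806.44/(4100+5806.44) + 2.75e-4*5806.44 + 0.003 = 27.499

27.499 dB/km


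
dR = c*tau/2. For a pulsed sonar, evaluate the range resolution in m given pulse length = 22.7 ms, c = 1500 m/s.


dR = c*tau/2 = 1500 * 22.7e-3 / 2 = 17.025

17.025 m


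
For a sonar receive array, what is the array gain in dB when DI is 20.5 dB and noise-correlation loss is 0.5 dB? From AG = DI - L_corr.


AG = DI - L_corr = 20.5 - 0.5 = 20.0

20.0 dB


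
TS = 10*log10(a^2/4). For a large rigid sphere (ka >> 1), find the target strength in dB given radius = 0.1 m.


-26.02 dB


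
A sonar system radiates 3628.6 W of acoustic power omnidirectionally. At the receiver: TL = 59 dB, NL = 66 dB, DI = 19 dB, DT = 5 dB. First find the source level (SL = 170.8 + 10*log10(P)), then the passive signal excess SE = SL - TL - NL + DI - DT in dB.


Step 1: SL = 170.8 + 10*log10(3628.6) = 206.4 dB
Step 2: SE = SL - TL - NL + DI - DT = 206.4 - 59 - 66 + 19 - 5 = 95.4

95.4 dB


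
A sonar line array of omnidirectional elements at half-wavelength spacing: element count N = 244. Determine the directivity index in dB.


DI = 10*log10(244) = 23.87

23.87 dB


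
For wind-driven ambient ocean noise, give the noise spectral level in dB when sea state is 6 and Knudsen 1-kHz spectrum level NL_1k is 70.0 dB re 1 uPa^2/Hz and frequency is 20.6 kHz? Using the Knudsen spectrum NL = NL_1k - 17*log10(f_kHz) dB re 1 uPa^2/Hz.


47.66 dB


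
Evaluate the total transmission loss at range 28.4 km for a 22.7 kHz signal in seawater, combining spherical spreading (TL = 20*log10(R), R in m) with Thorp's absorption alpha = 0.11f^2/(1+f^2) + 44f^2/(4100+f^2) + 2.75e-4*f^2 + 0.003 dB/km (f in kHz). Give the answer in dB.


Step 1 (Thorp): alpha = 0.11*515.29/(1+515.29) + 44*515.29/(4100+515.29) + 2.75e-4*515.29 + 0.003 = 5.167 dB/km
Step 2: TL_spread = 20*log10(28400) = 89.07 dB
Step 3: TL_abs = alpha*R = 5.167 * 28.4 = 146.74 dB
Step 4: TL_total = 89.07 + 146.74 = 235.81

235.81 dB


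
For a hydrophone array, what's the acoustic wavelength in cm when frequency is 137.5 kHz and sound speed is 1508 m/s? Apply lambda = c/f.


lambda = c/f = 1508 / 137500 = 0.011 m = 1.1 cm

1.1 cm


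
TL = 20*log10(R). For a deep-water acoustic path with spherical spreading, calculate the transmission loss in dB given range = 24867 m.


TL = 20*log10(24867) = 87.91

87.91 dB


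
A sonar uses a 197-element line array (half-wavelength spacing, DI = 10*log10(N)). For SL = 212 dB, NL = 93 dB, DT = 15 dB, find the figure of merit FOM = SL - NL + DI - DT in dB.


126.94 dB


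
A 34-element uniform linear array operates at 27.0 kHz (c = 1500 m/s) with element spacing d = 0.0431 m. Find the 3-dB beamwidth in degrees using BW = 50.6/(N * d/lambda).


1.92 deg


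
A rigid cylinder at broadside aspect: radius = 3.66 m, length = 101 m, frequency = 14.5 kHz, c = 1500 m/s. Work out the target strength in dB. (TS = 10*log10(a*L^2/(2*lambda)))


lambda = 1500/14500 = 0.10345 m
TS = 10*log10(3.66*101^2/(2*0.10345)) = 52.56

52.56 dB


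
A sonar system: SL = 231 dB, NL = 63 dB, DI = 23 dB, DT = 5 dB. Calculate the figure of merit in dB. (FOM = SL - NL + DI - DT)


FOM = SL - NL + DI - DT = 231 - 63 + 23 - 5 = 186

186 dB


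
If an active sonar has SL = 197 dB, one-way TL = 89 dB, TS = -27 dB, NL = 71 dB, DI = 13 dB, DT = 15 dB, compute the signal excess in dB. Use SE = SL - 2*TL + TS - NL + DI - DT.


-81 dB


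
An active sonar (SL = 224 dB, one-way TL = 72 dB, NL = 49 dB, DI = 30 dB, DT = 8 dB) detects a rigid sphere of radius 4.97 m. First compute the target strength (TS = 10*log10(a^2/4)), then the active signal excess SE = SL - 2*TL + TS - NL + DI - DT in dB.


Step 1: TS = 10*log10(4.97^2/4) = 7.91 dB
Step 2: SE = SL - 2*TL + TS - NL + DI - DT = 224 - 2*72 + (7.91) - 49 + 30 - 8 = 60.91

60.91 dB


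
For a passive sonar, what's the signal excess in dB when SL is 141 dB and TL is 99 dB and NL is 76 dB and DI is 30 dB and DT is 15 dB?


SE = SL - TL - NL + DI - DT = 141 - 99 - 76 + 30 - 15 = -19

-19 dB


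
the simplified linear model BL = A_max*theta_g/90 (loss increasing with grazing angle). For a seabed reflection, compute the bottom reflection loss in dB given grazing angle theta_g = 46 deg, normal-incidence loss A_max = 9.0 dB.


BL = A_max * theta_g / 90 = 9.0 * 46 / 90 = 4.6

4.6 dB


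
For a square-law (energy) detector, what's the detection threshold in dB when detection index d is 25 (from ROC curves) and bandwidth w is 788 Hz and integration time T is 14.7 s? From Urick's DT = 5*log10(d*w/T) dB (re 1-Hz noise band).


15.64 dB


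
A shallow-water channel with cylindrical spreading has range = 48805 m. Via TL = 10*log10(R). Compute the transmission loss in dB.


TL = 10*log10(48805) = 46.88

46.88 dB


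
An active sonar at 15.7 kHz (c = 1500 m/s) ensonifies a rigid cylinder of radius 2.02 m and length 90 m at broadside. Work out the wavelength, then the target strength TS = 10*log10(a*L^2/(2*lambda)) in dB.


Step 1: lambda = c/f = 1500/15700 = 0.09554 m
Step 2: TS = 10*log10(a*L^2/(2*lambda)) = 10*log10(2.02*90^2/(2*0.09554)) = 49.33

49.33 dB


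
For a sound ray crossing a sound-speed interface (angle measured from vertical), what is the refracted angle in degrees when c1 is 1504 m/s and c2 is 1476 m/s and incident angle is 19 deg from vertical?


sin(theta2) = (c2/c1)*sin(theta1) = (1476/1504)*sin(19 deg) = 0.31951
theta2 = arcsin(0.31951) = 18.63

18.63 deg


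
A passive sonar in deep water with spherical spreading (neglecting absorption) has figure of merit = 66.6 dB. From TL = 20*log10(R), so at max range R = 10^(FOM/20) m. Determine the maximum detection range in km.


2.14 km


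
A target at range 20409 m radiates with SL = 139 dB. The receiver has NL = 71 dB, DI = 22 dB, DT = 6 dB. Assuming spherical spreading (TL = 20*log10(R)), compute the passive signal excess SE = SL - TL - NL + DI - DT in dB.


-2.2 dB


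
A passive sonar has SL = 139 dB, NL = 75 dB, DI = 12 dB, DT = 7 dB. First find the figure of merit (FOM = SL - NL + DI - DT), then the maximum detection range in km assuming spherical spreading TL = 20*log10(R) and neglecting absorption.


Step 1: FOM = SL - NL + DI - DT = 139 - 75 + 12 - 7 = 69 dB
Step 2: at max range FOM = TL = 20*log10(R), so R = 10^(69/20) = 2818.38 m = 2.82 km

2.82 km


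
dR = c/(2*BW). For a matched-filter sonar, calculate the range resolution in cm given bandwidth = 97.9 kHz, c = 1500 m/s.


dR = c/(2*BW) = 1500 / (2 * 97.9e3) = 0.0077 m = 0.77 cm

0.77 cm


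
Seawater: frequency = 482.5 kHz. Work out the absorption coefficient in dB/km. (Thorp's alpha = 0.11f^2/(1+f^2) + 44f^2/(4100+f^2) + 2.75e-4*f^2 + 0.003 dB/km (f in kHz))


f^2 = 232806.25
alpha = 0.11*232806.25/(1+232806.25) + 44*232806.25/(4100+232806.25) + 2.75e-4*232806.25 + 0.003 = 107.373

107.373 dB/km


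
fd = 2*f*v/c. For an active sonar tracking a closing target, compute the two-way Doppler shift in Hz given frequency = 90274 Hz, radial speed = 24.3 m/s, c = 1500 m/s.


fd = 2*f*v/c = 2 * 90274 * 24.3 / 1500 = 2924.88

2924.88 Hz


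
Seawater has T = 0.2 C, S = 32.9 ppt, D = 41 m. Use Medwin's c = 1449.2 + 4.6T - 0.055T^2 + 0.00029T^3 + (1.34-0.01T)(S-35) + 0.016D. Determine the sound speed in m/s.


c = 1449.2 + 4.6*0.2 - 0.055*0.2^2 + 0.00029*0.2^3 + (1.34 - 0.01*0.2)*(32.9 - 35) + 0.016*41 = 1447.96

1447.96 m/s


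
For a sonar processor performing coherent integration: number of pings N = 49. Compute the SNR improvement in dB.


16.9 dB


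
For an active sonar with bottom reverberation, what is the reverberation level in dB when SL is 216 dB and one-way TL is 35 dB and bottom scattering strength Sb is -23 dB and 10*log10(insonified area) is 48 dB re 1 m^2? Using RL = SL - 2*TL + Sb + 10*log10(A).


RL = SL - 2*TL + Sb + 10*log10(A) = 216 - 2*35 + (-23) + 48 = 171

171 dB


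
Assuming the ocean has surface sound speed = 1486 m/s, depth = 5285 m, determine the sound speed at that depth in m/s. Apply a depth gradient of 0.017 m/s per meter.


c = 1486 + 0.017 * 5285 = 1575.845

1575.845 m/s


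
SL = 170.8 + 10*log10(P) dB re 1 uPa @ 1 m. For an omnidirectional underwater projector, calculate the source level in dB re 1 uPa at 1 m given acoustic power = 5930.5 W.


SL = 170.8 + 10*log10(5930.5) = 170.8 + 37.73 = 208.53

208.53 dB


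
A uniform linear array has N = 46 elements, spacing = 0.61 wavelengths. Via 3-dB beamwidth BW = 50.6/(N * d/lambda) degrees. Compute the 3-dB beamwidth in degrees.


BW = 50.6 / (46 * 0.61) = 50.6 / 28.06 = 1.8

1.8 deg


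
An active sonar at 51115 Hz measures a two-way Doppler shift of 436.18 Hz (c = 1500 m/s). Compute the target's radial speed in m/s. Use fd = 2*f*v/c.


From fd = 2*f*v/c, v = c*fd/(2*f) = 1500 * 436.18 / (2*51115) = 6.4

6.4 m/s


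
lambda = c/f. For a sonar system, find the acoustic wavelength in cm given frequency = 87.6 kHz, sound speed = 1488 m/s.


lambda = c/f = 1488 / 87600 = 0.017 m = 1.7 cm

1.7 cm
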